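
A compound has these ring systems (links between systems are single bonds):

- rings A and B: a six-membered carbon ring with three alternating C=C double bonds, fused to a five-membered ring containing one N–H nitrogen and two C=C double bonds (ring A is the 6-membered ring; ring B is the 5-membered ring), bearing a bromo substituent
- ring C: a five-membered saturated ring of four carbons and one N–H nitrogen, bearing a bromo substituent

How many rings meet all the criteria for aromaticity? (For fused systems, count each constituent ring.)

2

Rings A and B form a fused bicyclic system (with one N–H) with 9 sp² atoms and 10 π electrons from ring double bonds plus a heteroatom lone pair. 10 = 4(2)+2, so the system is aromatic and both rings count as aromatic (indole).
Ring C has only sp³ atoms, so it is not fully conjugated — not aromatic (pyrrolidine).
Aromatic: A, B. Total: 2.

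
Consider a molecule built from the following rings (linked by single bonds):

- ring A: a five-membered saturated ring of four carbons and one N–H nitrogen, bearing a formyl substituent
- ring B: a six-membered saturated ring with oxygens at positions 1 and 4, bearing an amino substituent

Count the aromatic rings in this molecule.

Ring A has only sp³ atoms, so it is not fully conjugated — not aromatic (pyrrolidine).
Ring B has only sp³ atoms, so it is not fully conjugated — not aromatic (1,4-dioxane).
No ring is aromatic. Total: 0.

0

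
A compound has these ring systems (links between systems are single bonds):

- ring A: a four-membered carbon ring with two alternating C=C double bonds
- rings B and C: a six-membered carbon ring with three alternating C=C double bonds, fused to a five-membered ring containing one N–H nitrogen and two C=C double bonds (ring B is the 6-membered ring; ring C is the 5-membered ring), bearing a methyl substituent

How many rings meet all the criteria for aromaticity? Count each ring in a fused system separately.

2

Ring A has only sp² ring atoms; a planar conformation would have a fully conjugated π system of 4 electrons. But 4 = 4(1), which is 4n not 4n+2, so ring A is not aromatic (cyclobutadiene) — cyclobutadiene is antiaromatic and distorts to a rectangle.
Rings B and C form a fused bicyclic system (with one N–H) with 9 sp² atoms and 10 π electrons from ring double bonds plus a heteroatom lone pair. 10 = 4(2)+2, so the system is aromatic and both rings count as aromatic (indole).
Aromatic: B, C. Total: 2.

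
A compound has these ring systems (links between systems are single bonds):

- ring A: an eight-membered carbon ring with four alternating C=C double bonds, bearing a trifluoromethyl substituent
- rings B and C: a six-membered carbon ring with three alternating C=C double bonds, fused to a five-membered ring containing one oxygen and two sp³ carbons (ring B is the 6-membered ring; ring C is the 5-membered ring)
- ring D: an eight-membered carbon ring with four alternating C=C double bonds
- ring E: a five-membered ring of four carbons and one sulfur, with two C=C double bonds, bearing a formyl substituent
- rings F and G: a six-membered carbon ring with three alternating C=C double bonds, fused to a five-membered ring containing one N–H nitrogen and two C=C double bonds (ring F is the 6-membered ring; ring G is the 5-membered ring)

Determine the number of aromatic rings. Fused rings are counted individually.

4

Ring A has only sp² ring atoms; a planar conformation would have a fully conjugated π system of 8 electrons. But 8 = 4(2), which is 4n not 4n+2, so ring A is not aromatic (cyclooctatetraene) — cyclooctatetraene distorts into a non-planar tub to avoid antiaromaticity.
Ring B has a continuous p-orbital overlap around the ring; 3 ring double bonds give 6 π electrons. 6 = 4(1)+2, so ring B is aromatic (benzene ring).
Ring C has two sp³ carbons, so it is not fully conjugated — not aromatic (oxolane ring).
Ring D has only sp² ring atoms; a planar conformation would have a fully conjugated π system of 8 electrons. But 8 = 4(2), which is 4n not 4n+2, so ring D is not aromatic (cyclooctatetraene) — cyclooctatetraene distorts into a non-planar tub to avoid antiaromaticity.
Ring E is planar and fully conjugated; 2 ring double bonds (4 π electrons) plus a heteroatom lone pair (2) give 6 π electrons. That satisfies 4n+2 with n=1, so ring E is aromatic (thiophene).
Rings F and G form a fused bicyclic system (with one N–H) with 9 sp² atoms and 10 π electrons from ring double bonds plus a heteroatom lone pair. 10 = 4(2)+2, so the system is aromatic and both rings count as aromatic (indole).
Aromatic: B, E, F, G. Total: 4.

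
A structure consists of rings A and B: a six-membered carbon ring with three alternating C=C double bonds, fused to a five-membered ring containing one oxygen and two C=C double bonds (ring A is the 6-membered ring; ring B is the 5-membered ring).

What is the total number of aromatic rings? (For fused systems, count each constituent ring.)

2

Rings A and B form a fused bicyclic system (with one oxygen) with 9 sp² atoms and 10 π electrons from ring double bonds plus a heteroatom lone pair. 10 = 4(2)+2, so the system is aromatic and both rings count as aromatic (benzofuran).
Aromatic: A, B. Total: 2.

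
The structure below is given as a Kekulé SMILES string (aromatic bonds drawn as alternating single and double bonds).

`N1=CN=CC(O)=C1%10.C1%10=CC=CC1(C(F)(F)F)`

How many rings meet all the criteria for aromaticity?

The SMILES encodes a six-membered ring with nitrogens at positions 1 and 3 and three alternating double bonds; a five-membered carbon ring with two conjugated C=C double bonds and one sp³ carbon.
The 6-membered ring with two nitrogens (1,3) is fully conjugated (every ring atom contributes a p orbital); 3 ring double bonds give 6 π electrons. 6 = 4(1)+2, so it is aromatic (pyrimidine).
The 5-membered ring has one sp³ carbon, so it is not fully conjugated — not aromatic (cyclopentadiene).
1 of the 2 rings is aromatic. Total: 1.

1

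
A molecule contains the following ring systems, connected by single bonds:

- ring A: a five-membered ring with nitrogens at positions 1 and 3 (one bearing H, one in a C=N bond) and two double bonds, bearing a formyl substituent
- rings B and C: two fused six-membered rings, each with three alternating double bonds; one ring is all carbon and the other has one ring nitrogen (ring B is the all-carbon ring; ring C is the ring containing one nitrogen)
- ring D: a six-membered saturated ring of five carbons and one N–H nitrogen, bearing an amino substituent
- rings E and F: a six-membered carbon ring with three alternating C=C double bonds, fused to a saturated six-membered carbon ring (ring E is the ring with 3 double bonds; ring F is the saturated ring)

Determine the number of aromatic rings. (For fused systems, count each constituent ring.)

4

Ring A is planar and fully conjugated; 2 ring double bonds (4 π electrons) plus a heteroatom lone pair (2) give 6 π electrons. Since 6 = 4n+2 (n=1), ring A is aromatic (imidazole).
Rings B and C form a fused bicyclic system (with one nitrogen) with 10 sp² atoms and 10 π electrons from ring double bonds. 10 = 4(2)+2, so the system is aromatic and both rings count as aromatic (quinoline).
Ring D has only sp³ atoms, so it is not fully conjugated — not aromatic (piperidine).
Ring E is planar and fully conjugated; 3 ring double bonds give 6 π electrons. That satisfies 4n+2 with n=1, so ring E is aromatic (benzene ring).
Ring F has four sp³ carbons, so it is not fully conjugated — not aromatic (cyclohexane ring).
Aromatic: A, B, C, E. Total: 4.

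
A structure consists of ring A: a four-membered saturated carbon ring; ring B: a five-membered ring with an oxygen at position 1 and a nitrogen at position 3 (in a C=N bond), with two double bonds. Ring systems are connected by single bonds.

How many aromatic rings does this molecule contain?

Ring A has only sp³ atoms, so it is not fully conjugated — not aromatic (cyclobutane).
Ring B is planar and fully conjugated; 2 ring double bonds (4 π electrons) plus a heteroatom lone pair (2) give 6 π electrons. Since 6 = 4n+2 (n=1), ring B is aromatic (oxazole).
Aromatic: B. Total: 1.

1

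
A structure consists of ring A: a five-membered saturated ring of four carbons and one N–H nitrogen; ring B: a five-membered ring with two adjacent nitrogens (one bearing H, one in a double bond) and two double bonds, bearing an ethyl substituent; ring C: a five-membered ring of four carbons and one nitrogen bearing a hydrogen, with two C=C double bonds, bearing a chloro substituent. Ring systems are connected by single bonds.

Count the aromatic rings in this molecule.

2

Ring A has only sp³ atoms, so it is not fully conjugated — not aromatic (pyrrolidine).
Ring B has a continuous p-orbital overlap around the ring; 2 ring double bonds (4 π electrons) plus a heteroatom lone pair (2) give 6 π electrons. Since 6 = 4n+2 (n=1), ring B is aromatic (pyrazole).
Ring C has a continuous p-orbital overlap around the ring; 2 ring double bonds (4 π electrons) plus a heteroatom lone pair (2) give 6 π electrons. That satisfies 4n+2 with n=1, so ring C is aromatic (pyrrole).
Aromatic: B, C. Total: 2.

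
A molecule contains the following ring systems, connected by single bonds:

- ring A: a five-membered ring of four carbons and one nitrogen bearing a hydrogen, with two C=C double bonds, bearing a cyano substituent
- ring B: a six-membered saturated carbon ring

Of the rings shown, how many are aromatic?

1

Ring A is fully conjugated (every ring atom contributes a p orbital); 2 ring double bonds (4 π electrons) plus a heteroatom lone pair (2) give 6 π electrons. 6 = 4(1)+2, so ring A is aromatic (pyrrole).
Ring B has only sp³ atoms, so it is not fully conjugated — not aromatic (cyclohexane).
Aromatic: A. Total: 1.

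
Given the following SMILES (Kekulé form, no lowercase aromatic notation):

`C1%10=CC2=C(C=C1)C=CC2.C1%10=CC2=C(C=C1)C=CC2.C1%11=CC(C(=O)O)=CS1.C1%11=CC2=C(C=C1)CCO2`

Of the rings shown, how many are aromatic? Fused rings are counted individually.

4

The SMILES encodes a six-membered carbon ring with three alternating C=C double bonds, fused to a five-membered carbon ring containing one C=C double bond and one sp³ carbon; a six-membered carbon ring with three alternating C=C double bonds, fused to a five-membered carbon ring containing one C=C double bond and one sp³ carbon; a five-membered ring of four carbons and one sulfur, with two C=C double bonds; a six-membered carbon ring with three alternating C=C double bonds, fused to a five-membered ring containing one oxygen and two sp³ carbons.
The 6-membered ring has a continuous p-orbital overlap around the ring; 3 ring double bonds give 6 π electrons. That satisfies 4n+2 with n=1, so it is aromatic (benzene ring).
The 5-membered ring has one sp³ carbon, so it is not fully conjugated — not aromatic (cyclopentene ring).
The second 6-membered ring is planar and fully conjugated; 3 ring double bonds give 6 π electrons. 6 = 4(1)+2, so it is aromatic (benzene ring).
The second 5-membered ring has one sp³ carbon, so it is not fully conjugated — not aromatic (cyclopentene ring).
The 5-membered ring with one sulfur is planar and fully conjugated; 2 ring double bonds (4 π electrons) plus a heteroatom lone pair (2) give 6 π electrons. Since 6 = 4n+2 (n=1), it is aromatic (thiophene).
The third 6-membered ring has a continuous p-orbital overlap around the ring; 3 ring double bonds give 6 π electrons. 6 = 4(1)+2, so it is aromatic (benzene ring).
The 5-membered ring with one oxygen has two sp³ carbons, so it is not fully conjugated — not aromatic (oxolane ring).
4 of the 7 rings are aromatic. Total: 4.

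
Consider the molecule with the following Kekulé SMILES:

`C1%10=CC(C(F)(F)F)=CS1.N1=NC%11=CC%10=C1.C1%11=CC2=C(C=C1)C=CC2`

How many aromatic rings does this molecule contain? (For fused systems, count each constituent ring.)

The SMILES encodes a five-membered ring of four carbons and one sulfur, with two C=C double bonds; a six-membered ring with two adjacent nitrogens and three alternating double bonds; a six-membered carbon ring with three alternating C=C double bonds, fused to a five-membered carbon ring containing one C=C double bond and one sp³ carbon.
The 5-membered ring with one sulfur is fully conjugated (every ring atom contributes a p orbital); 2 ring double bonds (4 π electrons) plus a heteroatom lone pair (2) give 6 π electrons. That satisfies 4n+2 with n=1, so it is aromatic (thiophene).
The 6-membered ring with two nitrogens (1,2) is fully conjugated (every ring atom contributes a p orbital); 3 ring double bonds give 6 π electrons. Since 6 = 4n+2 (n=1), it is aromatic (pyridazine).
The 6-membered ring is planar and fully conjugated; 3 ring double bonds give 6 π electrons. That satisfies 4n+2 with n=1, so it is aromatic (benzene ring).
The 5-membered ring has one sp³ carbon, so it is not fully conjugated — not aromatic (cyclopentene ring).
3 of the 4 rings are aromatic. Total: 3.

3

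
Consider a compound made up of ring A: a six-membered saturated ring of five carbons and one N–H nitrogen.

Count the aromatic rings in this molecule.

Ring A has only sp³ atoms, so it is not fully conjugated — not aromatic (piperidine).

0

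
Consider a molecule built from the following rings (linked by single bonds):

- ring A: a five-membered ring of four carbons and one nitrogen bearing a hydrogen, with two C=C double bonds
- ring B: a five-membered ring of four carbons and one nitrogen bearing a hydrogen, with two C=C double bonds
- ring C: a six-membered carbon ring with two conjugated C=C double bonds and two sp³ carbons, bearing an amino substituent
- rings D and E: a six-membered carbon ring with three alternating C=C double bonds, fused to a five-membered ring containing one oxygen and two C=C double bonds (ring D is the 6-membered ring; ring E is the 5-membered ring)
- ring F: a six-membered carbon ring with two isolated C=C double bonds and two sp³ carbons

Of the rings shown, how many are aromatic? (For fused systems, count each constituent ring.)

4

Ring A is fully conjugated (every ring atom contributes a p orbital); 2 ring double bonds (4 π electrons) plus a heteroatom lone pair (2) give 6 π electrons. Since 6 = 4n+2 (n=1), ring A is aromatic (pyrrole).
Ring B is fully conjugated (every ring atom contributes a p orbital); 2 ring double bonds (4 π electrons) plus a heteroatom lone pair (2) give 6 π electrons. 6 = 4(1)+2, so ring B is aromatic (pyrrole).
Ring C has two sp³ carbons, so it is not fully conjugated — not aromatic (1,3-cyclohexadiene).
Rings D and E form a fused bicyclic system (with one oxygen) with 9 sp² atoms and 10 π electrons from ring double bonds plus a heteroatom lone pair. 10 = 4(2)+2, so the system is aromatic and both rings count as aromatic (benzofuran).
Ring F has two sp³ carbons, so it is not fully conjugated — not aromatic (1,4-cyclohexadiene).
Aromatic: A, B, D, E. Total: 4.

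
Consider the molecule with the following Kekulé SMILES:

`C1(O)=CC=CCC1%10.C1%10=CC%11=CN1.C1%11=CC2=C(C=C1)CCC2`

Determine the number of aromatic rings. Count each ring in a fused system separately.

The SMILES encodes a six-membered carbon ring with two conjugated C=C double bonds and two sp³ carbons; a five-membered ring of four carbons and one nitrogen bearing a hydrogen, with two C=C double bonds; a six-membered carbon ring with three alternating C=C double bonds, fused to a saturated five-membered carbon ring.
The 6-membered ring has two sp³ carbons, so it is not fully conjugated — not aromatic (1,3-cyclohexadiene).
The 5-membered ring with one N–H is planar and fully conjugated; 2 ring double bonds (4 π electrons) plus a heteroatom lone pair (2) give 6 π electrons. Since 6 = 4n+2 (n=1), it is aromatic (pyrrole).
The second 6-membered ring is fully conjugated (every ring atom contributes a p orbital); 3 ring double bonds give 6 π electrons. 6 = 4(1)+2, so it is aromatic (benzene ring).
The 5-membered ring has three sp³ carbons, so it is not fully conjugated — not aromatic (cyclopentane ring).
2 of the 4 rings are aromatic. Total: 2.

2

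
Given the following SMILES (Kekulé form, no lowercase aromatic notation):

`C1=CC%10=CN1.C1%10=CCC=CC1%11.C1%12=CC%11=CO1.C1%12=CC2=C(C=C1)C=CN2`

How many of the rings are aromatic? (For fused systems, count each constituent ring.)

The SMILES encodes a five-membered ring of four carbons and one nitrogen bearing a hydrogen, with two C=C double bonds; a six-membered carbon ring with two isolated C=C double bonds and two sp³ carbons; a five-membered ring of four carbons and one oxygen, with two C=C double bonds; a six-membered carbon ring with three alternating C=C double bonds, fused to a five-membered ring containing one N–H nitrogen and two C=C double bonds.
The 5-membered ring with one N–H is fully conjugated (every ring atom contributes a p orbital); 2 ring double bonds (4 π electrons) plus a heteroatom lone pair (2) give 6 π electrons. 6 = 4(1)+2, so it is aromatic (pyrrole).
The 6-membered ring has two sp³ carbons, so it is not fully conjugated — not aromatic (1,4-cyclohexadiene).
The 5-membered ring with one oxygen has a continuous p-orbital overlap around the ring; 2 ring double bonds (4 π electrons) plus a heteroatom lone pair (2) give 6 π electrons. Since 6 = 4n+2 (n=1), it is aromatic (furan).
The fused 6/5-membered bicyclic (with one N–H) is a single π system with 9 sp² atoms and 10 π electrons from ring double bonds plus a heteroatom lone pair. 10 = 4(2)+2, so the system is aromatic and both rings count as aromatic (indole).
4 of the 5 rings are aromatic. Total: 4.

4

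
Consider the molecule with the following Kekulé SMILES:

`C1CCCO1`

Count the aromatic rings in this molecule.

0

The SMILES encodes a five-membered saturated ring of four carbons and one oxygen.
The 5-membered ring with one oxygen has only sp³ atoms, so it is not fully conjugated — not aromatic (tetrahydrofuran).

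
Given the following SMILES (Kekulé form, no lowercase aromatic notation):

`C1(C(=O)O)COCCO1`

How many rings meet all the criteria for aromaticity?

0

The SMILES encodes a six-membered saturated ring with oxygens at positions 1 and 4.
The 6-membered ring with two oxygens (1,4) has only sp³ atoms, so it is not fully conjugated — not aromatic (1,4-dioxane).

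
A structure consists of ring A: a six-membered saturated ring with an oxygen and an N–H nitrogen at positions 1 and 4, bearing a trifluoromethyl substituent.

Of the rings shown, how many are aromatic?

Ring A has only sp³ atoms, so it is not fully conjugated — not aromatic (morpholine).

0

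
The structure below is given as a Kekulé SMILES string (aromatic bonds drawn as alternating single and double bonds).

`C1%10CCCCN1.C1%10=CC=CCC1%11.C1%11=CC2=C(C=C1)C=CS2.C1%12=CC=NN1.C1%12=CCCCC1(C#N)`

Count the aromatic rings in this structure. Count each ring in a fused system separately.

The SMILES encodes a six-membered saturated ring of five carbons and one N–H nitrogen; a six-membered carbon ring with two conjugated C=C double bonds and two sp³ carbons; a six-membered carbon ring with three alternating C=C double bonds, fused to a five-membered ring containing one sulfur and two C=C double bonds; a five-membered ring with two adjacent nitrogens (one bearing H, one in a double bond) and two double bonds; a six-membered carbon ring with one C=C double bond.
The 6-membered ring with one N–H has only sp³ atoms, so it is not fully conjugated — not aromatic (piperidine).
The 6-membered ring has two sp³ carbons, so it is not fully conjugated — not aromatic (1,3-cyclohexadiene).
The fused 6/5-membered bicyclic (with one sulfur) is a single π system with 9 sp² atoms and 10 π electrons from ring double bonds plus a heteroatom lone pair. 10 = 4(2)+2, so the system is aromatic and both rings count as aromatic (benzothiophene).
The 5-membered ring with two adjacent nitrogens (one N–H, one =N–) has a continuous p-orbital overlap around the ring; 2 ring double bonds (4 π electrons) plus a heteroatom lone pair (2) give 6 π electrons. Since 6 = 4n+2 (n=1), it is aromatic (pyrazole).
The second 6-membered ring has four sp³ carbons, so it is not fully conjugated — not aromatic (cyclohexene).
3 of the 6 rings are aromatic. Total: 3.

3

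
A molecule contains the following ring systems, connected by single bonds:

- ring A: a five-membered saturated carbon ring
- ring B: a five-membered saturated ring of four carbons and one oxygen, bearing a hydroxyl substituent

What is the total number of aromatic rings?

0

Ring A has only sp³ atoms, so it is not fully conjugated — not aromatic (cyclopentane).
Ring B has only sp³ atoms, so it is not fully conjugated — not aromatic (tetrahydrofuran).
No ring is aromatic. Total: 0.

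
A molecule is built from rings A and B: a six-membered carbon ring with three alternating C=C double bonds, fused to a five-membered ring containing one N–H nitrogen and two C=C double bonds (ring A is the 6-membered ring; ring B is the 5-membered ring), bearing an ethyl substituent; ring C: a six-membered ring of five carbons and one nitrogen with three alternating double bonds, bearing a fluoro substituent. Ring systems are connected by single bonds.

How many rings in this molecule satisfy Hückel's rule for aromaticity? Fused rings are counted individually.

3

Rings A and B form a fused bicyclic system (with one N–H) with 9 sp² atoms and 10 π electrons from ring double bonds plus a heteroatom lone pair. 10 = 4(2)+2, so the system is aromatic and both rings count as aromatic (indole).
Ring C is fully conjugated (every ring atom contributes a p orbital); 3 ring double bonds give 6 π electrons. That satisfies 4n+2 with n=1, so ring C is aromatic (pyridine).
Aromatic: A, B, C. Total: 3.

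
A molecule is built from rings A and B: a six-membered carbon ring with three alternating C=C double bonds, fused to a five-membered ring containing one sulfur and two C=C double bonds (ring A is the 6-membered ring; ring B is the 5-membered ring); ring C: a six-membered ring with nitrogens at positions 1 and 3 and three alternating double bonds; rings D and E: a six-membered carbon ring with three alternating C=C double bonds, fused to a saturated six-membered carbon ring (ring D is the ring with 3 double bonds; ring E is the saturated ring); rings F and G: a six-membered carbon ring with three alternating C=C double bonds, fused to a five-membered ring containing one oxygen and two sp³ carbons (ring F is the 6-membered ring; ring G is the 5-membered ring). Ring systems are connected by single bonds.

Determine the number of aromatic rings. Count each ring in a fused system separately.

5

Rings A and B form a fused bicyclic system (with one sulfur) with 9 sp² atoms and 10 π electrons from ring double bonds plus a heteroatom lone pair. 10 = 4(2)+2, so the system is aromatic and both rings count as aromatic (benzothiophene).
Ring C is fully conjugated (every ring atom contributes a p orbital); 3 ring double bonds give 6 π electrons. Since 6 = 4n+2 (n=1), ring C is aromatic (pyrimidine).
Ring D has a continuous p-orbital overlap around the ring; 3 ring double bonds give 6 π electrons. 6 = 4(1)+2, so ring D is aromatic (benzene ring).
Ring E has four sp³ carbons, so it is not fully conjugated — not aromatic (cyclohexane ring).
Ring F has a continuous p-orbital overlap around the ring; 3 ring double bonds give 6 π electrons. Since 6 = 4n+2 (n=1), ring F is aromatic (benzene ring).
Ring G has two sp³ carbons, so it is not fully conjugated — not aromatic (oxolane ring).
Aromatic: A, B, C, D, F. Total: 5.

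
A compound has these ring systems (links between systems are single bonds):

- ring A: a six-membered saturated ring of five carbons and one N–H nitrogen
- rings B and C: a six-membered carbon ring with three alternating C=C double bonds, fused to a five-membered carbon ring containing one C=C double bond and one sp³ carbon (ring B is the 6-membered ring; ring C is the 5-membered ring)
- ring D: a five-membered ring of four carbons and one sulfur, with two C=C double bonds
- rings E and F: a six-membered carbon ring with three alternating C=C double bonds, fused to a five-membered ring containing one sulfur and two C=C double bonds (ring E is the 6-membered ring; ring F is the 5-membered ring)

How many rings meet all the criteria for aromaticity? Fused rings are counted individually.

4

Ring A has only sp³ atoms, so it is not fully conjugated — not aromatic (piperidine).
Ring B is fully conjugated (every ring atom contributes a p orbital); 3 ring double bonds give 6 π electrons. Since 6 = 4n+2 (n=1), ring B is aromatic (benzene ring).
Ring C has one sp³ carbon, so it is not fully conjugated — not aromatic (cyclopentene ring).
Ring D is fully conjugated (every ring atom contributes a p orbital); 2 ring double bonds (4 π electrons) plus a heteroatom lone pair (2) give 6 π electrons. 6 = 4(1)+2, so ring D is aromatic (thiophene).
Rings E and F form a fused bicyclic system (with one sulfur) with 9 sp² atoms and 10 π electrons from ring double bonds plus a heteroatom lone pair. 10 = 4(2)+2, so the system is aromatic and both rings count as aromatic (benzothiophene).
Aromatic: B, D, E, F. Total: 4.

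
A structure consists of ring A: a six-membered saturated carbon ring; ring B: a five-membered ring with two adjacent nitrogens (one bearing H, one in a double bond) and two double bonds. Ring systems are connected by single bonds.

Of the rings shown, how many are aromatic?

1

Ring A has only sp³ atoms, so it is not fully conjugated — not aromatic (cyclohexane).
Ring B is planar and fully conjugated; 2 ring double bonds (4 π electrons) plus a heteroatom lone pair (2) give 6 π electrons. Since 6 = 4n+2 (n=1), ring B is aromatic (pyrazole).
Aromatic: B. Total: 1.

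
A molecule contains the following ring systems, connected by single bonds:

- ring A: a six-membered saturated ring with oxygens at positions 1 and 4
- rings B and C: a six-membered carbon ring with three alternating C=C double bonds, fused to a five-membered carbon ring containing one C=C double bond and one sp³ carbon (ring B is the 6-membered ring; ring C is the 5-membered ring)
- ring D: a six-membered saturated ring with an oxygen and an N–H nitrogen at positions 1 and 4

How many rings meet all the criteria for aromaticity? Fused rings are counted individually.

1

Ring A has only sp³ atoms, so it is not fully conjugated — not aromatic (1,4-dioxane).
Ring B has a continuous p-orbital overlap around the ring; 3 ring double bonds give 6 π electrons. That satisfies 4n+2 with n=1, so ring B is aromatic (benzene ring).
Ring C has one sp³ carbon, so it is not fully conjugated — not aromatic (cyclopentene ring).
Ring D has only sp³ atoms, so it is not fully conjugated — not aromatic (morpholine).
Aromatic: B. Total: 1.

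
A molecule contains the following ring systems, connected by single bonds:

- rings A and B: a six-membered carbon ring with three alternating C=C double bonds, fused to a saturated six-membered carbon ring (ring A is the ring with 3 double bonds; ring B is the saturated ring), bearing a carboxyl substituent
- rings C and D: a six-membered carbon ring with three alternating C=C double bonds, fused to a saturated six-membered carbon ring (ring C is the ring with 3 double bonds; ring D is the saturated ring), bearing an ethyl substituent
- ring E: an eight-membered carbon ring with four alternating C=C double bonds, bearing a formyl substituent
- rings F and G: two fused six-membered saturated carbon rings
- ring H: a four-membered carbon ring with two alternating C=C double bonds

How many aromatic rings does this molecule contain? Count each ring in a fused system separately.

Ring A is fully conjugated (every ring atom contributes a p orbital); 3 ring double bonds give 6 π electrons. Since 6 = 4n+2 (n=1), ring A is aromatic (benzene ring).
Ring B has four sp³ carbons, so it is not fully conjugated — not aromatic (cyclohexane ring).
Ring C is planar and fully conjugated; 3 ring double bonds give 6 π electrons. 6 = 4(1)+2, so ring C is aromatic (benzene ring).
Ring D has four sp³ carbons, so it is not fully conjugated — not aromatic (cyclohexane ring).
Ring E has only sp² ring atoms; a planar conformation would have a fully conjugated π system of 8 electrons. But 8 = 4(2), which is 4n not 4n+2, so ring E is not aromatic (cyclooctatetraene) — cyclooctatetraene distorts into a non-planar tub to avoid antiaromaticity.
Ring F has only sp³ atoms, so it is not fully conjugated — not aromatic (cyclohexane ring).
Ring G has only sp³ atoms, so it is not fully conjugated — not aromatic (cyclohexane ring).
Ring H has only sp² ring atoms; a planar conformation would have a fully conjugated π system of 4 electrons. But 4 = 4(1), which is 4n not 4n+2, so ring H is not aromatic (cyclobutadiene) — cyclobutadiene is antiaromatic and distorts to a rectangle.
Aromatic: A, C. Total: 2.

2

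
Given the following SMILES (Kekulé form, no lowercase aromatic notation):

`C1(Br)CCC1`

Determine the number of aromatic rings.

The SMILES encodes a four-membered saturated carbon ring.
The 4-membered ring has only sp³ atoms, so it is not fully conjugated — not aromatic (cyclobutane).

0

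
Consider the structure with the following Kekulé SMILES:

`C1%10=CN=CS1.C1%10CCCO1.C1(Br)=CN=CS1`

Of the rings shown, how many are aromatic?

2

The SMILES encodes a five-membered ring with a sulfur at position 1 and a nitrogen at position 3 (in a C=N bond), with two double bonds; a five-membered saturated ring of four carbons and one oxygen; a five-membered ring with a sulfur at position 1 and a nitrogen at position 3 (in a C=N bond), with two double bonds.
The 5-membered ring with one sulfur and one =N– is planar and fully conjugated; 2 ring double bonds (4 π electrons) plus a heteroatom lone pair (2) give 6 π electrons. Since 6 = 4n+2 (n=1), it is aromatic (thiazole).
The 5-membered ring with one oxygen has only sp³ atoms, so it is not fully conjugated — not aromatic (tetrahydrofuran).
The second 5-membered ring with one sulfur and one =N– is planar and fully conjugated; 2 ring double bonds (4 π electrons) plus a heteroatom lone pair (2) give 6 π electrons. That satisfies 4n+2 with n=1, so it is aromatic (thiazole).
2 of the 3 rings are aromatic. Total: 2.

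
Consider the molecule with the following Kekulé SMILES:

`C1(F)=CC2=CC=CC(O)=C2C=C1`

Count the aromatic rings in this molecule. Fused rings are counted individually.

The SMILES encodes two fused six-membered carbon rings, each with three alternating C=C double bonds.
The fused 6/6-membered bicyclic is a single π system with 10 sp² atoms and 10 π electrons from ring double bonds. 10 = 4(2)+2, so the system is aromatic and both rings count as aromatic (naphthalene).
2 of the 2 rings are aromatic. Total: 2.

2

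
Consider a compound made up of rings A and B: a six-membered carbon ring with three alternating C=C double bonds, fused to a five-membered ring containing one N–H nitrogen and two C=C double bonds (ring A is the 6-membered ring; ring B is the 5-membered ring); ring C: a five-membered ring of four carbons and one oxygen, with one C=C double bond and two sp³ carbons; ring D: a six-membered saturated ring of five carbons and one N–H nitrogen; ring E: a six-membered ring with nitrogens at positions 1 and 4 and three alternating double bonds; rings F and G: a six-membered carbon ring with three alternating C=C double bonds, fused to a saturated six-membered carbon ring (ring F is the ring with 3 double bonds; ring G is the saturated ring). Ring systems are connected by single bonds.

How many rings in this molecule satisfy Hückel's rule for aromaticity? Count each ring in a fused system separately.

4

Rings A and B form a fused bicyclic system (with one N–H) with 9 sp² atoms and 10 π electrons from ring double bonds plus a heteroatom lone pair. 10 = 4(2)+2, so the system is aromatic and both rings count as aromatic (indole).
Ring C has two sp³ carbons, so it is not fully conjugated — not aromatic (2,3-dihydrofuran).
Ring D has only sp³ atoms, so it is not fully conjugated — not aromatic (piperidine).
Ring E is fully conjugated (every ring atom contributes a p orbital); 3 ring double bonds give 6 π electrons. That satisfies 4n+2 with n=1, so ring E is aromatic (pyrazine).
Ring F has a continuous p-orbital overlap around the ring; 3 ring double bonds give 6 π electrons. That satisfies 4n+2 with n=1, so ring F is aromatic (benzene ring).
Ring G has four sp³ carbons, so it is not fully conjugated — not aromatic (cyclohexane ring).
Aromatic: A, B, E, F. Total: 4.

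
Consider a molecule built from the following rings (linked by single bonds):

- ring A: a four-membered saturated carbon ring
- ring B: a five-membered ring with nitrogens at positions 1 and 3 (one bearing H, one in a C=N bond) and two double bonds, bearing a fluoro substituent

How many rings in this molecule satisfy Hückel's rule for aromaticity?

1

Ring A has only sp³ atoms, so it is not fully conjugated — not aromatic (cyclobutane).
Ring B is fully conjugated (every ring atom contributes a p orbital); 2 ring double bonds (4 π electrons) plus a heteroatom lone pair (2) give 6 π electrons. That satisfies 4n+2 with n=1, so ring B is aromatic (imidazole).
Aromatic: B. Total: 1.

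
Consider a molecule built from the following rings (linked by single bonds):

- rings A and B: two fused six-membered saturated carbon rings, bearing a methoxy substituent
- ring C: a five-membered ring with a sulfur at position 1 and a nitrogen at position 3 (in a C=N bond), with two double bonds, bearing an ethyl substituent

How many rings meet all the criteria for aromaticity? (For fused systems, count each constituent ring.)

Ring A has only sp³ atoms, so it is not fully conjugated — not aromatic (cyclohexane ring).
Ring B has only sp³ atoms, so it is not fully conjugated — not aromatic (cyclohexane ring).
Ring C has a continuous p-orbital overlap around the ring; 2 ring double bonds (4 π electrons) plus a heteroatom lone pair (2) give 6 π electrons. That satisfies 4n+2 with n=1, so ring C is aromatic (thiazole).
Aromatic: C. Total: 1.

1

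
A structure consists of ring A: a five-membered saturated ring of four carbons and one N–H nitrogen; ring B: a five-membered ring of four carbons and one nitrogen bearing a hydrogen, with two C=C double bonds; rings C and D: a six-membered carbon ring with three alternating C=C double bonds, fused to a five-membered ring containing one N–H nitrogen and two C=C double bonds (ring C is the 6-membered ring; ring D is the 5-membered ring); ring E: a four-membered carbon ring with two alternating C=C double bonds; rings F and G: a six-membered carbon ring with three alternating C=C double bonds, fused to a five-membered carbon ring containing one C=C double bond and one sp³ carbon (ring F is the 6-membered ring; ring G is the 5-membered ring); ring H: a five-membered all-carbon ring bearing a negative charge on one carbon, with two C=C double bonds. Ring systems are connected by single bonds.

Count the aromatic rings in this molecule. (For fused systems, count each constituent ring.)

5

Ring A has only sp³ atoms, so it is not fully conjugated — not aromatic (pyrrolidine).
Ring B has a continuous p-orbital overlap around the ring; 2 ring double bonds (4 π electrons) plus a heteroatom lone pair (2) give 6 π electrons. Since 6 = 4n+2 (n=1), ring B is aromatic (pyrrole).
Rings C and D form a fused bicyclic system (with one N–H) with 9 sp² atoms and 10 π electrons from ring double bonds plus a heteroatom lone pair. 10 = 4(2)+2, so the system is aromatic and both rings count as aromatic (indole).
Ring E has only sp² ring atoms; a planar conformation would have a fully conjugated π system of 4 electrons. But 4 = 4(1), which is 4n not 4n+2, so ring E is not aromatic (cyclobutadiene) — cyclobutadiene is antiaromatic and distorts to a rectangle.
Ring F has a continuous p-orbital overlap around the ring; 3 ring double bonds give 6 π electrons. That satisfies 4n+2 with n=1, so ring F is aromatic (benzene ring).
Ring G has one sp³ carbon, so it is not fully conjugated — not aromatic (cyclopentene ring).
Ring H has a continuous p-orbital overlap around the ring; 2 ring double bonds (4 π electrons) plus the carbanion lone pair (2) give 6 π electrons. That satisfies 4n+2 with n=1, so ring H is aromatic (cyclopentadienyl anion).
Aromatic: B, C, D, F, H. Total: 5.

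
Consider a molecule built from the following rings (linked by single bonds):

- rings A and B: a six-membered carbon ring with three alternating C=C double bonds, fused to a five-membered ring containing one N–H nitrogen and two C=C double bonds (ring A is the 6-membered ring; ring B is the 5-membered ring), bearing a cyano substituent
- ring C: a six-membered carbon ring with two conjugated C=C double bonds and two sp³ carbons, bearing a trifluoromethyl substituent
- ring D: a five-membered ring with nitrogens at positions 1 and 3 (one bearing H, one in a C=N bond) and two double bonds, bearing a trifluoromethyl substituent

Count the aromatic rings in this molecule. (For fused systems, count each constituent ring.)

Rings A and B form a fused bicyclic system (with one N–H) with 9 sp² atoms and 10 π electrons from ring double bonds plus a heteroatom lone pair. 10 = 4(2)+2, so the system is aromatic and both rings count as aromatic (indole).
Ring C has two sp³ carbons, so it is not fully conjugated — not aromatic (1,3-cyclohexadiene).
Ring D is fully conjugated (every ring atom contributes a p orbital); 2 ring double bonds (4 π electrons) plus a heteroatom lone pair (2) give 6 π electrons. Since 6 = 4n+2 (n=1), ring D is aromatic (imidazole).
Aromatic: A, B, D. Total: 3.

3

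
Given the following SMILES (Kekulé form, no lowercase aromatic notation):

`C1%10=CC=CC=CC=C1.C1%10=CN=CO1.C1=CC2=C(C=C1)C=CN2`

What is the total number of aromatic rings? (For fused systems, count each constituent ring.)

3

The SMILES encodes an eight-membered carbon ring with four alternating C=C double bonds; a five-membered ring with an oxygen at position 1 and a nitrogen at position 3 (in a C=N bond), with two double bonds; a six-membered carbon ring with three alternating C=C double bonds, fused to a five-membered ring containing one N–H nitrogen and two C=C double bonds.
The 8-membered ring has only sp² ring atoms; a planar conformation would have a fully conjugated π system of 8 electrons. But 8 = 4(2), which is 4n not 4n+2, so it is not aromatic (cyclooctatetraene) — cyclooctatetraene distorts into a non-planar tub to avoid antiaromaticity.
The 5-membered ring with one oxygen and one =N– has a continuous p-orbital overlap around the ring; 2 ring double bonds (4 π electrons) plus a heteroatom lone pair (2) give 6 π electrons. 6 = 4(1)+2, so it is aromatic (oxazole).
The fused 6/5-membered bicyclic (with one N–H) is a single π system with 9 sp² atoms and 10 π electrons from ring double bonds plus a heteroatom lone pair. 10 = 4(2)+2, so the system is aromatic and both rings count as aromatic (indole).
3 of the 4 rings are aromatic. Total: 3.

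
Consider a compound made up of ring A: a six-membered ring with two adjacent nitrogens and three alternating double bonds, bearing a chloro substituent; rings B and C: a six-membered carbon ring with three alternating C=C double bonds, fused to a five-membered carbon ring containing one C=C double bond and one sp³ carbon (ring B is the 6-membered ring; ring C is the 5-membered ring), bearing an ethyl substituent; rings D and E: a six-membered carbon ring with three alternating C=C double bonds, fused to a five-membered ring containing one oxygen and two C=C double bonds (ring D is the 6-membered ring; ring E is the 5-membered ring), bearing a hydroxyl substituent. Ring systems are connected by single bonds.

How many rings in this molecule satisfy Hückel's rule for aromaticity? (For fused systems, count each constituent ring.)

4

Ring A is fully conjugated (every ring atom contributes a p orbital); 3 ring double bonds give 6 π electrons. Since 6 = 4n+2 (n=1), ring A is aromatic (pyridazine).
Ring B is planar and fully conjugated; 3 ring double bonds give 6 π electrons. Since 6 = 4n+2 (n=1), ring B is aromatic (benzene ring).
Ring C has one sp³ carbon, so it is not fully conjugated — not aromatic (cyclopentene ring).
Rings D and E form a fused bicyclic system (with one oxygen) with 9 sp² atoms and 10 π electrons from ring double bonds plus a heteroatom lone pair. 10 = 4(2)+2, so the system is aromatic and both rings count as aromatic (benzofuran).
Aromatic: A, B, D, E. Total: 4.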